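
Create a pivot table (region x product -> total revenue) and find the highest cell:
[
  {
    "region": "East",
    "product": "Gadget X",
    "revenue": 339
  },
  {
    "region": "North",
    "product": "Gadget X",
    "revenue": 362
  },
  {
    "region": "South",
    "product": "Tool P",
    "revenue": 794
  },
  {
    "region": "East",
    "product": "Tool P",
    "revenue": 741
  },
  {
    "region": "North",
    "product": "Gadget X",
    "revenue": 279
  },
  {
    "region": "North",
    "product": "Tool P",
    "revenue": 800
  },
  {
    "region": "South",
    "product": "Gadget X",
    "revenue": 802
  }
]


Pivot: region (rows) x product (columns) -> total revenue

     Gadget X      Tool P      
East           339           741  
North          641           800  
South          802           794  

Highest: South / Gadget X = $802

South / Gadget X = $802


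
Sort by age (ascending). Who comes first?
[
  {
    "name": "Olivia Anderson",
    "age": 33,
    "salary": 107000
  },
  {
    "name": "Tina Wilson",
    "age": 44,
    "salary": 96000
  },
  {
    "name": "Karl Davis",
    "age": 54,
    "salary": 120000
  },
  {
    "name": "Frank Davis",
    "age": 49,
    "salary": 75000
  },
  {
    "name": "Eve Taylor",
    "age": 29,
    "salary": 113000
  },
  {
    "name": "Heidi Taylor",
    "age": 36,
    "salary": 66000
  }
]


Sort by: age (ascending)

Sorted order:
  1. Eve Taylor (age = 29)
  2. Olivia Anderson (age = 33)
  3. Heidi Taylor (age = 36)
  4. Tina Wilson (age = 44)
  5. Frank Davis (age = 49)
  6. Karl Davis (age = 54)

First: Eve Taylor

Eve Taylor


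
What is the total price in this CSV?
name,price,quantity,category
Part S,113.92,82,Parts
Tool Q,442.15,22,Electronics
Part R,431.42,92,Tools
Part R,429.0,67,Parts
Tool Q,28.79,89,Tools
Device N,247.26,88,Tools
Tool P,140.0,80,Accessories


Computing total price:
Values: [113.92, 442.15, 431.42, 429.0, 28.79, 247.26, 140.0]
Sum = 1832.54

1832.54


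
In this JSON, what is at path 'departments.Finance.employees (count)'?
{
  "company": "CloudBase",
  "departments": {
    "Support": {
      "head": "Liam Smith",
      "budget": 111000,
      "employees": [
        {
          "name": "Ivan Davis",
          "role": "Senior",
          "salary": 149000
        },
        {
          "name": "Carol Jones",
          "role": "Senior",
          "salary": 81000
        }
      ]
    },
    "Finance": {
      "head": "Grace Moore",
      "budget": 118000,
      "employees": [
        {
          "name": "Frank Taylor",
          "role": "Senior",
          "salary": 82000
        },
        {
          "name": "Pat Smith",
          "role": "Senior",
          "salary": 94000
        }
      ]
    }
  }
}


Path: departments.Finance.employees (count)

Navigate:
  -> departments
  -> Finance
  -> employees (array, length 2)

2


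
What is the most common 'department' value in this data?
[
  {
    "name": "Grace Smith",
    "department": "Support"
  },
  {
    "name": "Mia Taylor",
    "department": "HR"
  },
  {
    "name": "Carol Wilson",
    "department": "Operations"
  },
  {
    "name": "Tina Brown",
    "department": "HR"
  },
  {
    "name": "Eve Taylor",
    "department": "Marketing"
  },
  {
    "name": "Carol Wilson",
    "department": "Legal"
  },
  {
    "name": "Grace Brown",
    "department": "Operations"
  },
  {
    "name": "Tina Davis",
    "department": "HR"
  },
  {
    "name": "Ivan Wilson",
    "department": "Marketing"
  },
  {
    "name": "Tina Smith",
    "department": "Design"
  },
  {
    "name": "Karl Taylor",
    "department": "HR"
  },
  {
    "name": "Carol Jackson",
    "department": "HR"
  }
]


Counting 'department' values across 12 records:

  HR: 5 #####
  Operations: 2 ##
  Marketing: 2 ##
  Support: 1 #
  Legal: 1 #
  Design: 1 #

Most common: HR (5 times)

HR (5 times)


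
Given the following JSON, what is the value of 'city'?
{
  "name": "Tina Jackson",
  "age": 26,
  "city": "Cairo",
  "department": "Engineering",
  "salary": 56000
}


Looking up field 'city'
Value: Cairo

Cairo


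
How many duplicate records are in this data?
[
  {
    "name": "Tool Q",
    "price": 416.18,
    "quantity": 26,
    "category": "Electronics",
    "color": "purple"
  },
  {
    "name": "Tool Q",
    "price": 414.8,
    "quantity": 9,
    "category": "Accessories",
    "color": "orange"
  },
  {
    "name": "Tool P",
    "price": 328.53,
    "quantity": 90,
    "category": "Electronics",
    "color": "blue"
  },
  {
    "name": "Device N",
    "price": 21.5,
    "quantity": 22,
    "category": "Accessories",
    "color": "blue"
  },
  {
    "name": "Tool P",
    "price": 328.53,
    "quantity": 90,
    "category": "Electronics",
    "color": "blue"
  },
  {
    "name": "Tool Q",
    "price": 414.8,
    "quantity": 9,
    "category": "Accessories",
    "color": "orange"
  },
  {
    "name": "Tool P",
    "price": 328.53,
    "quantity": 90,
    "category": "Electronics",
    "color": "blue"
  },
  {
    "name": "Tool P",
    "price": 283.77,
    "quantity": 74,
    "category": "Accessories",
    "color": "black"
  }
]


Checking 8 records for duplicates:

  Row 1: Tool Q ($416.18, qty 26)
  Row 2: Tool Q ($414.8, qty 9)
  Row 3: Tool P ($328.53, qty 90)
  Row 4: Device N ($21.5, qty 22)
  Row 5: Tool P ($328.53, qty 90) <-- DUPLICATE
  Row 6: Tool Q ($414.8, qty 9) <-- DUPLICATE
  Row 7: Tool P ($328.53, qty 90) <-- DUPLICATE
  Row 8: Tool P ($283.77, qty 74)

Duplicates found: 3
Unique records: 5

3 duplicates, 5 unique


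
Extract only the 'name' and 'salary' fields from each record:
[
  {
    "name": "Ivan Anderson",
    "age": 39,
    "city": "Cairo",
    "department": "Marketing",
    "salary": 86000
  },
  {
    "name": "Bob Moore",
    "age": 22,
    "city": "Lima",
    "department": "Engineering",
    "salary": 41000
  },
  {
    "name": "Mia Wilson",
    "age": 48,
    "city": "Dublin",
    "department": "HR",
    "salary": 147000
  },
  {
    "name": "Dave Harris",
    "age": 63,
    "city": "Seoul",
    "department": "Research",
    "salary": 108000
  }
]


Original: 4 records with fields: name, age, city, department, salary
Keep: ['name', 'salary']
Drop: ['age', 'city', 'department']
Result: 4 records, 2 fields each

[
  {
    "name": "Ivan Anderson",
    "salary": 86000
  },
  {
    "name": "Bob Moore",
    "salary": 41000
  },
  {
    "name": "Mia Wilson",
    "salary": 147000
  },
  {
    "name": "Dave Harris",
    "salary": 108000
  }
]


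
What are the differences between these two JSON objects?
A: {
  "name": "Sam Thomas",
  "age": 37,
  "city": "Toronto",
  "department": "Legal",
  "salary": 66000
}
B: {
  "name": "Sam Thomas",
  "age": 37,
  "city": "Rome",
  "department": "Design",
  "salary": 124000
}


Comparing each field (in key order):
  name: same
  age: same
  city: DIFFERENT
  department: DIFFERENT
  salary: DIFFERENT
Differences:
  city: Toronto -> Rome
  department: Legal -> Design
  salary: 66000 -> 124000

3 field(s) changed

3 changes: city, department, salary


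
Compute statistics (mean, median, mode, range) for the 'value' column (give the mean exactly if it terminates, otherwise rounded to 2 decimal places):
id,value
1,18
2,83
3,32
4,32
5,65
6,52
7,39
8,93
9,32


Data: [18, 83, 32, 32, 65, 52, 39, 93, 32]
Count: 9
Sum: 446
Mean: 446/9 ≈ 49.56 (rounded to 2 decimal places)
Sorted: [18, 32, 32, 32, 39, 52, 65, 83, 93]
Median: 39.0
Mode: 32 (3 times)
Range: 93 - 18 = 75
Min: 18, Max: 93

mean≈49.56, median=39.0, mode=32, range=75


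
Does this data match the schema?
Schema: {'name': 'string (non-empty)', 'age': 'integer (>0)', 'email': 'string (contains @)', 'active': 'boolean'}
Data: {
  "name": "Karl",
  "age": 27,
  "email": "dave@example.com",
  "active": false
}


Validating each field against schema:
  name: OK (non-empty string)
  age: OK (positive integer)
  email: OK (string with @)
  active: OK (boolean)

Result: VALID

VALID


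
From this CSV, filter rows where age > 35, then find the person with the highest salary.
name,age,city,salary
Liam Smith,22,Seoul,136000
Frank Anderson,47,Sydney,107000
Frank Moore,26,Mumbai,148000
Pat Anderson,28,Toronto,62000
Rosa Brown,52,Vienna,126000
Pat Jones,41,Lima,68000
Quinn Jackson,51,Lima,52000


Filter: age > 35
Sort by: salary (descending)

Filtered records (4):
  Rosa Brown, age 52, salary $126000
  Frank Anderson, age 47, salary $107000
  Pat Jones, age 41, salary $68000
  Quinn Jackson, age 51, salary $52000

Highest salary: Rosa Brown ($126000)

Rosa Brown


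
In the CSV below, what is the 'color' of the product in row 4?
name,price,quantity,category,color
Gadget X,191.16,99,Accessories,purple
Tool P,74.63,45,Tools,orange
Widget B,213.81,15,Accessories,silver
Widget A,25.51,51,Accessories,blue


Query: Row 4 ('Widget A'), column 'color'
Value: blue

blue


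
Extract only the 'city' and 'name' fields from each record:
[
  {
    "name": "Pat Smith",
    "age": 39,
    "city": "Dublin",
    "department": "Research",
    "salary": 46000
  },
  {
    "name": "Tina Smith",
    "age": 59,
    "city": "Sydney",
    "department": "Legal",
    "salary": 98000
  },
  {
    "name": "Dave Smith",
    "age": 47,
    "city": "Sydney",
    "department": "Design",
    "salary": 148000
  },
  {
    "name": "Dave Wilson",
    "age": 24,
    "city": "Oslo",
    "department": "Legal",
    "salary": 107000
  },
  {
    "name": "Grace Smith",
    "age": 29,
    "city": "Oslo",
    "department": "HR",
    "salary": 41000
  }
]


Original: 5 records with fields: name, age, city, department, salary
Keep: ['city', 'name']
Drop: ['age', 'department', 'salary']
Result: 5 records, 2 fields each

[
  {
    "city": "Dublin",
    "name": "Pat Smith"
  },
  {
    "city": "Sydney",
    "name": "Tina Smith"
  },
  {
    "city": "Sydney",
    "name": "Dave Smith"
  },
  {
    "city": "Oslo",
    "name": "Dave Wilson"
  },
  {
    "city": "Oslo",
    "name": "Grace Smith"
  }
]


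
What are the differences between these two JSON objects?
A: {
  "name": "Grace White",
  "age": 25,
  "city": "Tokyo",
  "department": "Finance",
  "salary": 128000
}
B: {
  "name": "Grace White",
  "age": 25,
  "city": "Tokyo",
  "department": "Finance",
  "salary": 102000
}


Comparing each field (in key order):
  name: same
  age: same
  city: same
  department: same
  salary: DIFFERENT
Differences:
  salary: 128000 -> 102000

1 field(s) changed

1 change: salary


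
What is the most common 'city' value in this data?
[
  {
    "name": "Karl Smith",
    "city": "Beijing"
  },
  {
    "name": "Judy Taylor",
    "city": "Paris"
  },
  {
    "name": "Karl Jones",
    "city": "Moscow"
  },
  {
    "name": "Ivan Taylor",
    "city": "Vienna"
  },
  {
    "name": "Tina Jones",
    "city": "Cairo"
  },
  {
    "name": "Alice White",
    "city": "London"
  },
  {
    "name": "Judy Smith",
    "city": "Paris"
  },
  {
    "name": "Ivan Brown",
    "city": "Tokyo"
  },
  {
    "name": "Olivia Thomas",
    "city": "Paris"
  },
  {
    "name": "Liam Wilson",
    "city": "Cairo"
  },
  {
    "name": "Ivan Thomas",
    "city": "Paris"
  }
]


Counting 'city' values across 11 records:

  Paris: 4 ####
  Cairo: 2 ##
  Beijing: 1 #
  Moscow: 1 #
  Vienna: 1 #
  London: 1 #
  Tokyo: 1 #

Most common: Paris (4 times)

Paris (4 times)


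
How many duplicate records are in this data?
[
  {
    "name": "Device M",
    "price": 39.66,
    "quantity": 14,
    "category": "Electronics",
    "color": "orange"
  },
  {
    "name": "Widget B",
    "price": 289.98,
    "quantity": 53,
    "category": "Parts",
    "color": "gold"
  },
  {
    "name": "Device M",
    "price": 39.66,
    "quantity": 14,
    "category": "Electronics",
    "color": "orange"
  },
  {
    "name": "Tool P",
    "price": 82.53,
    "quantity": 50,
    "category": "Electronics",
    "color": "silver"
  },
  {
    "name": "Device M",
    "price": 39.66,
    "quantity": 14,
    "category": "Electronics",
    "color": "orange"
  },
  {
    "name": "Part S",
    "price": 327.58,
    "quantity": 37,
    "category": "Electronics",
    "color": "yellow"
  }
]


Checking 6 records for duplicates:

  Row 1: Device M ($39.66, qty 14)
  Row 2: Widget B ($289.98, qty 53)
  Row 3: Device M ($39.66, qty 14) <-- DUPLICATE
  Row 4: Tool P ($82.53, qty 50)
  Row 5: Device M ($39.66, qty 14) <-- DUPLICATE
  Row 6: Part S ($327.58, qty 37)

Duplicates found: 2
Unique records: 4

2 duplicates, 4 unique


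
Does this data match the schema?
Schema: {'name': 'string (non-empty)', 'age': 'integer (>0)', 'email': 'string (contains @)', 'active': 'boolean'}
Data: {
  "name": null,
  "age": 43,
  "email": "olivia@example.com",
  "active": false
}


Validating each field against schema:
  name: FAIL (null is not a string)
  age: OK (positive integer)
  email: OK (string with @)
  active: OK (boolean)

Result: INVALID (1 error: name)

INVALID (1 error: name)


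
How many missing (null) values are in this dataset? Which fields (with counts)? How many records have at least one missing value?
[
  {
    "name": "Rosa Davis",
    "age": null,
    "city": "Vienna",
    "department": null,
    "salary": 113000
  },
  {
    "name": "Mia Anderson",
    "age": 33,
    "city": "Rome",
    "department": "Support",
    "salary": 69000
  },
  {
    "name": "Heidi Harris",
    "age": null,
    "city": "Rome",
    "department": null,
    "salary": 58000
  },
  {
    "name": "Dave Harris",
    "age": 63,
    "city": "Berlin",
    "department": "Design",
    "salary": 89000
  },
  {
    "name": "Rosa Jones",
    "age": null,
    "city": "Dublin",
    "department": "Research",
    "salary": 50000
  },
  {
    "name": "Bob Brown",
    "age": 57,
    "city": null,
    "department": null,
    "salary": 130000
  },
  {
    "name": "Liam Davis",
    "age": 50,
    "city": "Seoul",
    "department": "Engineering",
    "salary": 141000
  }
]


Checking for missing (null) values in 7 records:

  Rosa Davis: age, department
  Mia Anderson: complete
  Heidi Harris: age, department
  Dave Harris: complete
  Rosa Jones: age
  Bob Brown: city, department
  Liam Davis: complete

Per field:
  name: 0 missing
  age: 3 missing
  city: 1 missing
  department: 3 missing
  salary: 0 missing

Total missing values: 7
Records with any missing: 4

7 missing values (age: 3, city: 1, department: 3); 4 incomplete records


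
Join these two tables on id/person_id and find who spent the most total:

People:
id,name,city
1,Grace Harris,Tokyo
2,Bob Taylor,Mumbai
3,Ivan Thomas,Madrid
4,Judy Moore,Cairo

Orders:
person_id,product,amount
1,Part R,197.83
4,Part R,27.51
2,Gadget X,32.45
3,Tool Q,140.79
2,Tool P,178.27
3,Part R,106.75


Join on: people.id = orders.person_id

Joined rows:
  Grace Harris (Tokyo) bought Part R for $197.83
  Judy Moore (Cairo) bought Part R for $27.51
  Bob Taylor (Mumbai) bought Gadget X for $32.45
  Ivan Thomas (Madrid) bought Tool Q for $140.79
  Bob Taylor (Mumbai) bought Tool P for $178.27
  Ivan Thomas (Madrid) bought Part R for $106.75

Total per person:
  Ivan Thomas: $247.54
  Bob Taylor: $210.72
  Grace Harris: $197.83
  Judy Moore: $27.51

Top spender: Ivan Thomas ($247.54)

Ivan Thomas ($247.54)


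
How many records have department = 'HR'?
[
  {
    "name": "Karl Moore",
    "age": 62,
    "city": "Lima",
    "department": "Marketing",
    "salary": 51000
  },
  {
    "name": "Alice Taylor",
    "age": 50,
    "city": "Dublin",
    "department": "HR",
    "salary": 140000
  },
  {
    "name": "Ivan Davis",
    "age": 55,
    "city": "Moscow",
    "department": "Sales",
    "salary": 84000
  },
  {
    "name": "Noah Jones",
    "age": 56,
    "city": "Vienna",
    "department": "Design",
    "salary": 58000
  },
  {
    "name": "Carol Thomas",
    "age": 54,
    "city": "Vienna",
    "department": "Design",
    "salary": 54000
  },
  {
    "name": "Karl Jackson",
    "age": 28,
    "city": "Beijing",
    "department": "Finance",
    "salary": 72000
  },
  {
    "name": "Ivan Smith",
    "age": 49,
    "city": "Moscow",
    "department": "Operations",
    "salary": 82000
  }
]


Data: 7 records
Condition: department = 'HR'

Checking each record:
  Karl Moore: Marketing
  Alice Taylor: HR MATCH
  Ivan Davis: Sales
  Noah Jones: Design
  Carol Thomas: Design
  Karl Jackson: Finance
  Ivan Smith: Operations

Count: 1

1


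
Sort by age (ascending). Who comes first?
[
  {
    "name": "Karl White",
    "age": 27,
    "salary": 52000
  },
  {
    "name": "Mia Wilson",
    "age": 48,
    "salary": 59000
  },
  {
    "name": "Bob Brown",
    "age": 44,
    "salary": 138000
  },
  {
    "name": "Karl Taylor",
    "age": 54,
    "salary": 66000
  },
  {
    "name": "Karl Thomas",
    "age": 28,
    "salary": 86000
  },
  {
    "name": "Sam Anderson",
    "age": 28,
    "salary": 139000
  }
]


Sort by: age (ascending)

Sorted order:
  1. Karl White (age = 27)
  2. Karl Thomas (age = 28)
  3. Sam Anderson (age = 28)
  4. Bob Brown (age = 44)
  5. Mia Wilson (age = 48)
  6. Karl Taylor (age = 54)

First: Karl White

Karl White


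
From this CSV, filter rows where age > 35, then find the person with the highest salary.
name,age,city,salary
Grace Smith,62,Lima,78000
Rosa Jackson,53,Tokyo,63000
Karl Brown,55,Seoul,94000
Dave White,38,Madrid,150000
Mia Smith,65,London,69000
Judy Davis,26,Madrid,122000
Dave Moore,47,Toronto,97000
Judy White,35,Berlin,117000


Filter: age > 35
Sort by: salary (descending)

Filtered records (6):
  Dave White, age 38, salary $150000
  Dave Moore, age 47, salary $97000
  Karl Brown, age 55, salary $94000
  Grace Smith, age 62, salary $78000
  Mia Smith, age 65, salary $69000
  Rosa Jackson, age 53, salary $63000

Highest salary: Dave White ($150000)

Dave White


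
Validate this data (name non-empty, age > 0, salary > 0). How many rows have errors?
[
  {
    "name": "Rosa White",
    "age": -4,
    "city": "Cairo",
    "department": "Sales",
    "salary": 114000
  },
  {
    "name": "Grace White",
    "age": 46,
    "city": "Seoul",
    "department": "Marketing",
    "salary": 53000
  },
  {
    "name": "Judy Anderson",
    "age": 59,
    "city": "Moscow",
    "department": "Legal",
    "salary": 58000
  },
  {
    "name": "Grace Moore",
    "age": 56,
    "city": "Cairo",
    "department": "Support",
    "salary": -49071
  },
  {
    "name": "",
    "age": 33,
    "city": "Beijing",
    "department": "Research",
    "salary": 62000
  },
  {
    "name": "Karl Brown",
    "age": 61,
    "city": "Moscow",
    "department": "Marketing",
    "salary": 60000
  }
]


Validating 6 records:
Rules: name non-empty, age > 0, salary > 0

  Row 1 (Rosa White): negative age: -4
  Row 2 (Grace White): OK
  Row 3 (Judy Anderson): OK
  Row 4 (Grace Moore): negative salary: -49071
  Row 5 (???): empty name
  Row 6 (Karl Brown): OK

Total errors: 3

3 errors


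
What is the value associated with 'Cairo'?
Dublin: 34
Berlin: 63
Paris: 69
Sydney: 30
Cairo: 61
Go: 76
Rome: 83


Looking up key 'Cairo'
Value: 61

61


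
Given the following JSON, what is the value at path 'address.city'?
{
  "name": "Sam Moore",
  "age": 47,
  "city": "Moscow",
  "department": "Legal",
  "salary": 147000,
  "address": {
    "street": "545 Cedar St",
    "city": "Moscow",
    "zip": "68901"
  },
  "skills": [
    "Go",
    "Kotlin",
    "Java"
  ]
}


Query: address.city
Path: address -> city
Value: Moscow

Moscow


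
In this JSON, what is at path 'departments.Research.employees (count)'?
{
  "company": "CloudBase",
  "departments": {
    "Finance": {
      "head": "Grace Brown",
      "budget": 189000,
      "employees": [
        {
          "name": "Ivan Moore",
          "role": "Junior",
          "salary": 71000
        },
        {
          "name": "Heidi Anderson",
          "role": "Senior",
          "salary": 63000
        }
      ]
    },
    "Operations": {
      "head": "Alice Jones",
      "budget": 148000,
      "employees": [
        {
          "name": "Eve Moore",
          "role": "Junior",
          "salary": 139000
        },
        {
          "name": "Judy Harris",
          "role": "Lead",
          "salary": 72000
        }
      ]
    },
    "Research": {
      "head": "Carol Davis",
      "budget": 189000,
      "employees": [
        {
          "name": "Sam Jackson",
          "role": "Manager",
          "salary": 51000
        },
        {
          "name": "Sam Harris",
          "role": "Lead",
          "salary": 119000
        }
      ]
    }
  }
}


Path: departments.Research.employees (count)

Navigate:
  -> departments
  -> Research
  -> employees (array, length 2)

2


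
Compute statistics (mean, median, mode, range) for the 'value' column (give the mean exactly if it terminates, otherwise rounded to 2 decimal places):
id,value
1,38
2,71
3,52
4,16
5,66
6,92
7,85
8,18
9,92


Data: [38, 71, 52, 16, 66, 92, 85, 18, 92]
Count: 9
Sum: 530
Mean: 530/9 ≈ 58.89 (rounded to 2 decimal places)
Sorted: [16, 18, 38, 52, 66, 71, 85, 92, 92]
Median: 66.0
Mode: 92 (2 times)
Range: 92 - 16 = 76
Min: 16, Max: 92

mean≈58.89, median=66.0, mode=92, range=76


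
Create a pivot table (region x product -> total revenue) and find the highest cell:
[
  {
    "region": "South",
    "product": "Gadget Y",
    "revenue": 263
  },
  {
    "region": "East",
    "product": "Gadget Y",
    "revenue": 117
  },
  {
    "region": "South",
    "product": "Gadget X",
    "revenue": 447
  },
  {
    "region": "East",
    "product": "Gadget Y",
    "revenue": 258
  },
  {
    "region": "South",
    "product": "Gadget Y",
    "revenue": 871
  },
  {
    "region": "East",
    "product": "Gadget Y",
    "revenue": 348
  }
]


Pivot: region (rows) x product (columns) -> total revenue

     Gadget X      Gadget Y    
East             0           723  
South          447          1134  

Highest: South / Gadget Y = $1134

South / Gadget Y = $1134


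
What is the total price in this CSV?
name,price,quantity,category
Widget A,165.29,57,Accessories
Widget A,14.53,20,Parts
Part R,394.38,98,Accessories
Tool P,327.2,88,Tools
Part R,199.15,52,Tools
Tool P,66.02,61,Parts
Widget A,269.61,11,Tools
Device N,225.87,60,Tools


Computing total price:
Values: [165.29, 14.53, 394.38, 327.2, 199.15, 66.02, 269.61, 225.87]
Sum = 1662.05

1662.05


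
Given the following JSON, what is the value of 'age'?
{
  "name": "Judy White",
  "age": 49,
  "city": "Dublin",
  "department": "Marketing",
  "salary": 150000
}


Looking up field 'age'
Value: 49

49


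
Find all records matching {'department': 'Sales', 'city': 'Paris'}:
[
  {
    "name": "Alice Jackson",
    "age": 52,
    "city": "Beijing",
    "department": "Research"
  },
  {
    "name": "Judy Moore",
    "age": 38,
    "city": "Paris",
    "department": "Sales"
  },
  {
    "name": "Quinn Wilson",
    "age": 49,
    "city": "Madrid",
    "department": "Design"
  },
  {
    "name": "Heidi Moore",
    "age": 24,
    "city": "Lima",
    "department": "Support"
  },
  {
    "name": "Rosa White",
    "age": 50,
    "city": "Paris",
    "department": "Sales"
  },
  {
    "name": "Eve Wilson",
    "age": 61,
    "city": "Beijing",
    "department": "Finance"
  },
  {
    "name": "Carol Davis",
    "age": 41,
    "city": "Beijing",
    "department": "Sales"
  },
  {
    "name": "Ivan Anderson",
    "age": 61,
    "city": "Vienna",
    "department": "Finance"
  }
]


Search criteria: {'department': 'Sales', 'city': 'Paris'}

Checking 8 records:
  Alice Jackson: {department: Research, city: Beijing}
  Judy Moore: {department: Sales, city: Paris} <-- MATCH
  Quinn Wilson: {department: Design, city: Madrid}
  Heidi Moore: {department: Support, city: Lima}
  Rosa White: {department: Sales, city: Paris} <-- MATCH
  Eve Wilson: {department: Finance, city: Beijing}
  Carol Davis: {department: Sales, city: Beijing}
  Ivan Anderson: {department: Finance, city: Vienna}

Matches: ["Judy Moore", "Rosa White"]

["Judy Moore", "Rosa White"]


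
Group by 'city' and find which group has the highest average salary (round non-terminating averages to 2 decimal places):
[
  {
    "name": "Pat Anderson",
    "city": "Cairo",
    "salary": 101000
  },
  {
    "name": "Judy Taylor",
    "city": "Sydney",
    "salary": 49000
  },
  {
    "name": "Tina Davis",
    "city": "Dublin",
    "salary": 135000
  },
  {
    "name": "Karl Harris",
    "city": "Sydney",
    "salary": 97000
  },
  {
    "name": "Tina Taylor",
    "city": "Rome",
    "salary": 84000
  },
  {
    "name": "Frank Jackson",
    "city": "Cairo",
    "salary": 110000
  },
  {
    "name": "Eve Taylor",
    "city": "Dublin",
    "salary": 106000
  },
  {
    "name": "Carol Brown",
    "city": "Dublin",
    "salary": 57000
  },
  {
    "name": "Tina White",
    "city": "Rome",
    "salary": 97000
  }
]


Group by: city

Groups:
  Cairo: 2 people, avg salary = 211000/2 = $105500
  Dublin: 3 people, avg salary = 298000/3 ≈ $99333.33
  Rome: 2 people, avg salary = 181000/2 = $90500
  Sydney: 2 people, avg salary = 146000/2 = $73000

Highest average salary: Cairo ($105500)

Cairo ($105500)


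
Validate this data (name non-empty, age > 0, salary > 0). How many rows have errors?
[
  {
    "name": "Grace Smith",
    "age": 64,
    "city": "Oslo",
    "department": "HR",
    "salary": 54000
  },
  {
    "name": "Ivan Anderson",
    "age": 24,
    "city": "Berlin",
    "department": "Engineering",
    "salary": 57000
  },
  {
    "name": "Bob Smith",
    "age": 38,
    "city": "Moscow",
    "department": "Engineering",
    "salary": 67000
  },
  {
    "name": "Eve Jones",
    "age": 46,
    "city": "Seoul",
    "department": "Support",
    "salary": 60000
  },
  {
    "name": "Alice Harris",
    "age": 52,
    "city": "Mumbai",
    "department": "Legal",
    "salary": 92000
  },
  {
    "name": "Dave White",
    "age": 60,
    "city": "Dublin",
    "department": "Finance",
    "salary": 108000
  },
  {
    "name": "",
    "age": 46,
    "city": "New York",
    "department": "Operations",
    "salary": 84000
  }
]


Validating 7 records:
Rules: name non-empty, age > 0, salary > 0

  Row 1 (Grace Smith): OK
  Row 2 (Ivan Anderson): OK
  Row 3 (Bob Smith): OK
  Row 4 (Eve Jones): OK
  Row 5 (Alice Harris): OK
  Row 6 (Dave White): OK
  Row 7 (???): empty name

Total errors: 1

1 errors


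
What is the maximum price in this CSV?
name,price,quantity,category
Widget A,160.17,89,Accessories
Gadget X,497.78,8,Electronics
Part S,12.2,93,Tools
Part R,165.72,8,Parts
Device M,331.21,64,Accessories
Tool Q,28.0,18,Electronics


Computing maximum price:
Values: [160.17, 497.78, 12.2, 165.72, 331.21, 28.0]
Max = 497.78

497.78


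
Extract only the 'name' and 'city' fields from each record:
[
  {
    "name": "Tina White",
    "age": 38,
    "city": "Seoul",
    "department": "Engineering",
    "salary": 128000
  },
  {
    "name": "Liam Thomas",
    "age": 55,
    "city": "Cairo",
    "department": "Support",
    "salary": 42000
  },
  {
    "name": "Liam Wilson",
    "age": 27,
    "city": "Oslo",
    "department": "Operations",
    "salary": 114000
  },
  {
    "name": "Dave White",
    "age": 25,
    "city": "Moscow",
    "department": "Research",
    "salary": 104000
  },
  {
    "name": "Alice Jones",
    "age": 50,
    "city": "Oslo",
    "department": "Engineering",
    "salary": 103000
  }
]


Original: 5 records with fields: name, age, city, department, salary
Keep: ['name', 'city']
Drop: ['age', 'department', 'salary']
Result: 5 records, 2 fields each

[
  {
    "name": "Tina White",
    "city": "Seoul"
  },
  {
    "name": "Liam Thomas",
    "city": "Cairo"
  },
  {
    "name": "Liam Wilson",
    "city": "Oslo"
  },
  {
    "name": "Dave White",
    "city": "Moscow"
  },
  {
    "name": "Alice Jones",
    "city": "Oslo"
  }
]


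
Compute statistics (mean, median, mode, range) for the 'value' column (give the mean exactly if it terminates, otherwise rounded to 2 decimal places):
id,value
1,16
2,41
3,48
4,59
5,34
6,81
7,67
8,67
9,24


Data: [16, 41, 48, 59, 34, 81, 67, 67, 24]
Count: 9
Sum: 437
Mean: 437/9 ≈ 48.56 (rounded to 2 decimal places)
Sorted: [16, 24, 34, 41, 48, 59, 67, 67, 81]
Median: 48.0
Mode: 67 (2 times)
Range: 81 - 16 = 65
Min: 16, Max: 81

mean≈48.56, median=48.0, mode=67, range=65


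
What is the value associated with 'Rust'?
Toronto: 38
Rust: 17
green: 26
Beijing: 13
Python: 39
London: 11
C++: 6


Looking up key 'Rust'
Value: 17

17


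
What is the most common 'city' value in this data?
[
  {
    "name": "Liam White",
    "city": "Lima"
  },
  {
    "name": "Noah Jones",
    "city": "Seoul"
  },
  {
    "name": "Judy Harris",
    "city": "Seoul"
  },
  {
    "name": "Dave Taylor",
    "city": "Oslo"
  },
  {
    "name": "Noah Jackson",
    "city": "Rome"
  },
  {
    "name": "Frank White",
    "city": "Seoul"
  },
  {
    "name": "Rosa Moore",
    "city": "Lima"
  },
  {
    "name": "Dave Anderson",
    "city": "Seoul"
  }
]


Counting 'city' values across 8 records:

  Seoul: 4 ####
  Lima: 2 ##
  Oslo: 1 #
  Rome: 1 #

Most common: Seoul (4 times)

Seoul (4 times)


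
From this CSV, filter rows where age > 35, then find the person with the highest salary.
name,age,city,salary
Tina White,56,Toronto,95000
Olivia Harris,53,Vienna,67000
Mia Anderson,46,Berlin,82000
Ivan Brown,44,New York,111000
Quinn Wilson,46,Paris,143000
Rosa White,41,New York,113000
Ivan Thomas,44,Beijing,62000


Filter: age > 35
Sort by: salary (descending)

Filtered records (7):
  Quinn Wilson, age 46, salary $143000
  Rosa White, age 41, salary $113000
  Ivan Brown, age 44, salary $111000
  Tina White, age 56, salary $95000
  Mia Anderson, age 46, salary $82000
  Olivia Harris, age 53, salary $67000
  Ivan Thomas, age 44, salary $62000

Highest salary: Quinn Wilson ($143000)

Quinn Wilson


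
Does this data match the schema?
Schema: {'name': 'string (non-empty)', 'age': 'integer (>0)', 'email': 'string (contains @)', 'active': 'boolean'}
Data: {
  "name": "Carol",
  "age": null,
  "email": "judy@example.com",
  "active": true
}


Validating each field against schema:
  name: OK (non-empty string)
  age: FAIL (null is not an integer)
  email: OK (string with @)
  active: OK (boolean)

Result: INVALID (1 error: age)

INVALID (1 error: age)


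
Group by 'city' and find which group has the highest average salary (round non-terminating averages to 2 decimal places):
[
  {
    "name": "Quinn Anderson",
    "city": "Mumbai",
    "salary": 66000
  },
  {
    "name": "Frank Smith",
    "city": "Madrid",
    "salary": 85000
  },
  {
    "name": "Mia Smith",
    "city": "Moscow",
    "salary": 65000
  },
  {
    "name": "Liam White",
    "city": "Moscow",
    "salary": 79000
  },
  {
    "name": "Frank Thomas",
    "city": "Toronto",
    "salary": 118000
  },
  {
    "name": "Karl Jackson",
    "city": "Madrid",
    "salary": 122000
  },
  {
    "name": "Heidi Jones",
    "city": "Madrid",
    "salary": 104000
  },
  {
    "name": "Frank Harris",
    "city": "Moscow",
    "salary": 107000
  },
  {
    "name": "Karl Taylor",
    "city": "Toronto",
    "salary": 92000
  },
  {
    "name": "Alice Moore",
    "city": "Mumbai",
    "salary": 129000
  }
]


Group by: city

Groups:
  Madrid: 3 people, avg salary = 311000/3 ≈ $103666.67
  Moscow: 3 people, avg salary = 251000/3 ≈ $83666.67
  Mumbai: 2 people, avg salary = 195000/2 = $97500
  Toronto: 2 people, avg salary = 210000/2 = $105000

Highest average salary: Toronto ($105000)

Toronto ($105000)


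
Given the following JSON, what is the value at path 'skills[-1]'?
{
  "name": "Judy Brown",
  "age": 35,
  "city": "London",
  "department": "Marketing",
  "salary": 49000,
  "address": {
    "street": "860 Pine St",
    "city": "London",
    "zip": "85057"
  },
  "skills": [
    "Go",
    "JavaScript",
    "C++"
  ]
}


Query: skills[-1]
Path: skills -> last element
Value: C++

C++


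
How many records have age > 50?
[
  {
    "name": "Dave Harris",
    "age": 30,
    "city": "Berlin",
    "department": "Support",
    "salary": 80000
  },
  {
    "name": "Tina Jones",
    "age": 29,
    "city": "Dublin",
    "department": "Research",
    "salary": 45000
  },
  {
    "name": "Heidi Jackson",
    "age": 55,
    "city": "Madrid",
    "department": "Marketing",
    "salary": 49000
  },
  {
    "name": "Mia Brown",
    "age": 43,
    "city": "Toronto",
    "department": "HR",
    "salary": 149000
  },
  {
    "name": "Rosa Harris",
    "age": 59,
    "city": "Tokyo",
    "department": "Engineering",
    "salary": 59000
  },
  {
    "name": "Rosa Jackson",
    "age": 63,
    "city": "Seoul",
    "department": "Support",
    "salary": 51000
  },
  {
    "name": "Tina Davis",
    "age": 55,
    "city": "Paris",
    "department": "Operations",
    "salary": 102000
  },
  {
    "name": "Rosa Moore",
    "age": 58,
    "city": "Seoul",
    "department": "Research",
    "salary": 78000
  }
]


Data: 8 records
Condition: age > 50

Checking each record:
  Dave Harris: 30
  Tina Jones: 29
  Heidi Jackson: 55 MATCH
  Mia Brown: 43
  Rosa Harris: 59 MATCH
  Rosa Jackson: 63 MATCH
  Tina Davis: 55 MATCH
  Rosa Moore: 58 MATCH

Count: 5

5


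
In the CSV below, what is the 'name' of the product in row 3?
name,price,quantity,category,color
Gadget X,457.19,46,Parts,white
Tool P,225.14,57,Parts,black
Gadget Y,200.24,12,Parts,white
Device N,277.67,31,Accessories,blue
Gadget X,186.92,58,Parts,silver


Query: Row 3 ('Gadget Y'), column 'name'
Value: Gadget Y

Gadget Y


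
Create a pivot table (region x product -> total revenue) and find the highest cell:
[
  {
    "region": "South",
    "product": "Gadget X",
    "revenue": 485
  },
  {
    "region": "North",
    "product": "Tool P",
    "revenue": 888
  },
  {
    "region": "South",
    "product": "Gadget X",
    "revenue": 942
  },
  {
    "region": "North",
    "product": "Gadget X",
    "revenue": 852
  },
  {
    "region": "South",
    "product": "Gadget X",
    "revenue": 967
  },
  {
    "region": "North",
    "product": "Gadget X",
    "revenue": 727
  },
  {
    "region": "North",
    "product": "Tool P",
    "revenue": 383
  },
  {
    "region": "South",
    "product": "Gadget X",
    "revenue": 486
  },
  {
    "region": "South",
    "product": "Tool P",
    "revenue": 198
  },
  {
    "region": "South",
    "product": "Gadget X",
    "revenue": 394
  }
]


Pivot: region (rows) x product (columns) -> total revenue

     Gadget X      Tool P      
North         1579          1271  
South         3274           198  

Highest: South / Gadget X = $3274

South / Gadget X = $3274


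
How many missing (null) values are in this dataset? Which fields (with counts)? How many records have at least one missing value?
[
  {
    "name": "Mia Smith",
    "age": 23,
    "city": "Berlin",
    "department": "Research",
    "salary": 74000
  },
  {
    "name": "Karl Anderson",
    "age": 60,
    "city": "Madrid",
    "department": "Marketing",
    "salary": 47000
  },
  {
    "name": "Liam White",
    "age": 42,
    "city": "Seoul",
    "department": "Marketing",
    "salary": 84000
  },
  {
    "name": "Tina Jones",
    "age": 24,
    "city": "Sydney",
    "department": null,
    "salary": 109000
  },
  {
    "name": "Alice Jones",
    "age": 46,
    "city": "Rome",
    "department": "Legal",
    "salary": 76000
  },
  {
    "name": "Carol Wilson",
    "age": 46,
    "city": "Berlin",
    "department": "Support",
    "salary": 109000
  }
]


Checking for missing (null) values in 6 records:

  Mia Smith: complete
  Karl Anderson: complete
  Liam White: complete
  Tina Jones: department
  Alice Jones: complete
  Carol Wilson: complete

Per field:
  name: 0 missing
  age: 0 missing
  city: 0 missing
  department: 1 missing
  salary: 0 missing

Total missing values: 1
Records with any missing: 1

1 missing values (department: 1); 1 incomplete records


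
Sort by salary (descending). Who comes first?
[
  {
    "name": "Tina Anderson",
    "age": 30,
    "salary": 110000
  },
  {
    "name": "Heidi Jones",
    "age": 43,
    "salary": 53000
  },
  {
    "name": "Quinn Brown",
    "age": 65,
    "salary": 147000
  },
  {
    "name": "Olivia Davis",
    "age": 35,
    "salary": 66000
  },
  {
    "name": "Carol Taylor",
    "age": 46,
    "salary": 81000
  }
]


Sort by: salary (descending)

Sorted order:
  1. Quinn Brown (salary = 147000)
  2. Tina Anderson (salary = 110000)
  3. Carol Taylor (salary = 81000)
  4. Olivia Davis (salary = 66000)
  5. Heidi Jones (salary = 53000)

First: Quinn Brown

Quinn Brown


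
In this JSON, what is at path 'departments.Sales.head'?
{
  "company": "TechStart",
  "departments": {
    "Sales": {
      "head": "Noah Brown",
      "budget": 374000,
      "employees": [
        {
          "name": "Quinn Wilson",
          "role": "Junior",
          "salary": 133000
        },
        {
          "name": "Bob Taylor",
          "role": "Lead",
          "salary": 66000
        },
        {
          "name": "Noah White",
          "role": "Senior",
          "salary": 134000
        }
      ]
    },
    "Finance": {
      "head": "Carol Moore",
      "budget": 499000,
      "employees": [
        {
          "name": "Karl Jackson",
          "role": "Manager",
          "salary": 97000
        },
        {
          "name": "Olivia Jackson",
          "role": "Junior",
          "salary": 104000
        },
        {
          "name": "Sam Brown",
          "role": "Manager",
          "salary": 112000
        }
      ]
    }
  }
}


Path: departments.Sales.head

Navigate:
  -> departments
  -> Sales
  -> head = 'Noah Brown'

Noah Brown


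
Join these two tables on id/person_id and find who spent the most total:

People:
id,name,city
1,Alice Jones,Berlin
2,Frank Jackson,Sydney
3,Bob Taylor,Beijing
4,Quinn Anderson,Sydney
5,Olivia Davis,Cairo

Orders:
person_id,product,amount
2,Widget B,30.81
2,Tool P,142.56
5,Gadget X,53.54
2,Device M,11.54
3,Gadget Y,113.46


Join on: people.id = orders.person_id

Joined rows:
  Frank Jackson (Sydney) bought Widget B for $30.81
  Frank Jackson (Sydney) bought Tool P for $142.56
  Olivia Davis (Cairo) bought Gadget X for $53.54
  Frank Jackson (Sydney) bought Device M for $11.54
  Bob Taylor (Beijing) bought Gadget Y for $113.46

Total per person:
  Frank Jackson: $184.91
  Bob Taylor: $113.46
  Olivia Davis: $53.54

Top spender: Frank Jackson ($184.91)

Frank Jackson ($184.91)


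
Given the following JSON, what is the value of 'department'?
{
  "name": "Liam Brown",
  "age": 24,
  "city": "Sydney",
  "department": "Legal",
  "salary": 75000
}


Looking up field 'department'
Value: Legal

Legal


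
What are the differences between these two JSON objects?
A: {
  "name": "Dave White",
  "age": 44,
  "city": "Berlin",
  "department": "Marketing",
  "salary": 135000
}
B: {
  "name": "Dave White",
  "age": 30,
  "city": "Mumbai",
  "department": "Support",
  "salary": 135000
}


Comparing each field (in key order):
  name: same
  age: DIFFERENT
  city: DIFFERENT
  department: DIFFERENT
  salary: same
Differences:
  age: 44 -> 30
  city: Berlin -> Mumbai
  department: Marketing -> Support

3 field(s) changed

3 changes: age, city, department


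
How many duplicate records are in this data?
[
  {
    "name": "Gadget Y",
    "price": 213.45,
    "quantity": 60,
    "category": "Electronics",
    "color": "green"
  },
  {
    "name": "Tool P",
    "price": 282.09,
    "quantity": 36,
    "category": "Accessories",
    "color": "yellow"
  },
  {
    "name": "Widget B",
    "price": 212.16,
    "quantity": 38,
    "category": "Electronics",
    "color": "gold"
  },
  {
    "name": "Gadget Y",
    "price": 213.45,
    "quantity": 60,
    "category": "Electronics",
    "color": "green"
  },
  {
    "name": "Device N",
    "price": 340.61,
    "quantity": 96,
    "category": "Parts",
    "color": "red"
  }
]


Checking 5 records for duplicates:

  Row 1: Gadget Y ($213.45, qty 60)
  Row 2: Tool P ($282.09, qty 36)
  Row 3: Widget B ($212.16, qty 38)
  Row 4: Gadget Y ($213.45, qty 60) <-- DUPLICATE
  Row 5: Device N ($340.61, qty 96)

Duplicates found: 1
Unique records: 4

1 duplicates, 4 unique


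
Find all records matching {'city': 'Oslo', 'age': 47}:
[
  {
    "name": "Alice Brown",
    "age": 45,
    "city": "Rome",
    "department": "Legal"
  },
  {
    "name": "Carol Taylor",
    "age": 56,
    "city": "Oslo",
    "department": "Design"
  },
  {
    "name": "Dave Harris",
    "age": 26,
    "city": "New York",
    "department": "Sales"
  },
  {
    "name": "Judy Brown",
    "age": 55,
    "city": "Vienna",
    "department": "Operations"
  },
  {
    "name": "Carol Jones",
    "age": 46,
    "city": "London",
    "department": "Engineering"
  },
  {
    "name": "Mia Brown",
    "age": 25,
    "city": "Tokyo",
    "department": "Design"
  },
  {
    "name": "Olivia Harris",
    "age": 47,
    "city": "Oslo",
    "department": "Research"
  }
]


Search criteria: {'city': 'Oslo', 'age': 47}

Checking 7 records:
  Alice Brown: {city: Rome, age: 45}
  Carol Taylor: {city: Oslo, age: 56}
  Dave Harris: {city: New York, age: 26}
  Judy Brown: {city: Vienna, age: 55}
  Carol Jones: {city: London, age: 46}
  Mia Brown: {city: Tokyo, age: 25}
  Olivia Harris: {city: Oslo, age: 47} <-- MATCH

Matches: ["Olivia Harris"]

["Olivia Harris"]
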